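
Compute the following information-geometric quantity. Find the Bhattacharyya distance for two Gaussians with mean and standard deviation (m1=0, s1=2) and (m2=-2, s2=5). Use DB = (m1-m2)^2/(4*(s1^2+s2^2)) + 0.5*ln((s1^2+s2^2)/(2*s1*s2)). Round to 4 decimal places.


Bhattacharyya distance between two Gaussians:
DB = (m1-m2)^2/(4*(s1^2+s2^2)) + (1/2)*ln((s1^2+s2^2)/(2*s1*s2)).
(m1-m2)^2 = (2)^2 = 4.
s1^2+s2^2 = 4 + 25 = 29.
term1 = 4/116 = 0.034483.
term2 = 0.5*ln(29/20.0) = 0.185782.
DB = 0.034483 + 0.185782 = 0.2203

0.2203


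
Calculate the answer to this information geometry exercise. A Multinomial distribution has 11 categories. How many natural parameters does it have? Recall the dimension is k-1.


Exponential family dimension calculation:
For Multinomial with k=11 categories, dim = k-1 = 10.

10


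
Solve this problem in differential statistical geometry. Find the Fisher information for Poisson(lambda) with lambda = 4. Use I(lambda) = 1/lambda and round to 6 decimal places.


Fisher information for Poisson: I(lambda) = 1/lambda.
lambda = 4.
I(lambda) = 1/4 = 0.250000

0.250000


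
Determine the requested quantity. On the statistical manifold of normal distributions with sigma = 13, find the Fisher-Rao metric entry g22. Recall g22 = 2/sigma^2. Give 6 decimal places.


For the 2-parameter normal family, the Fisher metric has:
  g11 = 1/sigma^2, g22 = 2/sigma^2.
sigma = 13, sigma^2 = 169.
g22 = 0.011834

0.011834


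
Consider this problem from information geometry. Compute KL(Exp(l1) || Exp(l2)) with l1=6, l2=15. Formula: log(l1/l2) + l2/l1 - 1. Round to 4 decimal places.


KL divergence for exponential family:
KL = log(l1/l2) + l2/l1 - 1.
log(6/15) = -0.916291.
15/6 = 2.5.
KL = -0.916291 + 2.5 - 1 = 0.5837

0.5837


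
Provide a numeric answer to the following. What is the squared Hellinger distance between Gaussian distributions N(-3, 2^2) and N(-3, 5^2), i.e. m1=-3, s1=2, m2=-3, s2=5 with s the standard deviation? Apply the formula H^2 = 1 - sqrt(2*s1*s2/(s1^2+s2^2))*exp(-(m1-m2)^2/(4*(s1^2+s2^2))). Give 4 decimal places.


Squared Hellinger distance for Gaussians:
H^2 = 1 - sqrt(2*s1*s2/(s1^2+s2^2)) * exp(-(m1-m2)^2/(4*(s1^2+s2^2))).
s1^2 = 4, s2^2 = 25, s1^2+s2^2 = 29.
sqrt(2*2*5/(29)) = 0.830455.
(m1-m2)^2 = (0)^2 = 0.
exp(-0/(4*29)) = exp(0.0) = 1.0.
H^2 = 1 - 0.830455*1.0 = 0.1695

0.1695


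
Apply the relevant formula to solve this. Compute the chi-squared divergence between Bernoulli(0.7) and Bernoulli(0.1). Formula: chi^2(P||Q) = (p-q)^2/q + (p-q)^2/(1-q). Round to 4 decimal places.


Chi-squared divergence between Bernoulli distributions:
chi^2 = (p-q)^2/q + (p-q)^2/(1-q).
p = 0.7, q = 0.1, p-q = 0.6.
(p-q)^2 = 0.36.
term1 = 0.36/0.1 = 3.6.
term2 = 0.36/0.9 = 0.4.
chi^2 = 3.6 + 0.4 = 4.0000

4.0000


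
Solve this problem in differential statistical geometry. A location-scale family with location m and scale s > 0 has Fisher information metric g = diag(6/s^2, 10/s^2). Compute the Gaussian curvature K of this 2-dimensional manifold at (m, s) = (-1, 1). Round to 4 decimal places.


The metric has the form g = (A dm^2 + B ds^2)/s^2 with A = 6, B = 10.
Substitute u = sqrt(A/B)*m: g = B*(du^2 + ds^2)/s^2, i.e. B times the
Poincare upper half-plane metric, which has constant Gaussian curvature -1.
Scaling a 2D metric by a constant c divides the Gaussian curvature by c,
so K = -1/B = -1/(10) = -0.1000 everywhere (the point (m, s) = (-1, 1) is irrelevant:
the curvature is constant).
The requested Gaussian curvature is K = -0.1000.

-0.1000


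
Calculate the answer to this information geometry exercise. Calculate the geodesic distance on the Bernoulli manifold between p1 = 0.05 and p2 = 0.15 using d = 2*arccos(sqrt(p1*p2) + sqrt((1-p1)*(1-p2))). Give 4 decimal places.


Geodesic distance on Bernoulli manifold:
d(p1,p2) = 2*arccos(sqrt(p1*p2) + sqrt((1-p1)*(1-p2))).
sqrt(p1*p2) = sqrt(0.05*0.15) = 0.086603.
sqrt((1-p1)*(1-p2)) = sqrt(0.95*0.85) = 0.89861.
arg = 0.086603 + 0.89861 = 0.985213.
d = 2*arccos(0.985213) = 0.3444

0.3444


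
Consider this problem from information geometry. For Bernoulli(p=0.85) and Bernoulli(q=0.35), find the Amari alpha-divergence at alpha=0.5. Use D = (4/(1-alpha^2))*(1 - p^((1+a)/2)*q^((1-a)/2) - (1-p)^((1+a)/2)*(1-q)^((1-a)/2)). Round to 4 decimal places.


Amari alpha-divergence:
D = (4/(1-alpha^2))*(1 - p^((1+a)/2)*q^((1-a)/2) - (1-p)^((1+a)/2)*(1-q)^((1-a)/2)).
alpha = 0.5, p = 0.85, q = 0.35.
e1 = (1+alpha)/2 = 0.75, e2 = (1-alpha)/2 = 0.25.
t1 = p^e1 * q^e2 = 0.85^0.75 * 0.35^0.25 = 0.680897.
t2 = (1-p)^e1 * (1-q)^e2 = 0.15^0.75 * 0.65^0.25 = 0.21642.
4/(1-alpha^2) = 5.333333.
D = 5.333333*(1 - 0.680897 - 0.21642) = 0.5476

0.5476


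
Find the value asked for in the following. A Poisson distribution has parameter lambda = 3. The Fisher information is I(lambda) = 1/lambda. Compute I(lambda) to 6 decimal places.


Fisher information for Poisson: I(lambda) = 1/lambda.
lambda = 3.
I(lambda) = 1/3 = 0.333333

0.333333


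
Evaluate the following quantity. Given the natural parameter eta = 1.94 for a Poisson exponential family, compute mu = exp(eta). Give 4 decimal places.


Expectation parameter for Poisson exponential family:
mu = exp(eta).
eta = 1.94.
mu = exp(1.94) = 6.9588

6.9588


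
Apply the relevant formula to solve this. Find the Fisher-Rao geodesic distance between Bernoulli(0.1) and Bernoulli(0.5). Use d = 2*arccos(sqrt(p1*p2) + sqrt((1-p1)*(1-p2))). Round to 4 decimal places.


Geodesic distance on Bernoulli manifold:
d(p1,p2) = 2*arccos(sqrt(p1*p2) + sqrt((1-p1)*(1-p2))).
sqrt(p1*p2) = sqrt(0.1*0.5) = 0.223607.
sqrt((1-p1)*(1-p2)) = sqrt(0.9*0.5) = 0.67082.
arg = 0.223607 + 0.67082 = 0.894427.
d = 2*arccos(0.894427) = 0.9273

0.9273


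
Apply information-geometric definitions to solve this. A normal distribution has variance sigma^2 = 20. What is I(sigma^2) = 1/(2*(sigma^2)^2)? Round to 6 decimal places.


Fisher information for variance: I(sigma^2) = 1/(2*sigma^4).
sigma^2 = 20, so sigma^4 = 400.
I = 1/(2*400) = 1/800 = 0.001250

0.001250


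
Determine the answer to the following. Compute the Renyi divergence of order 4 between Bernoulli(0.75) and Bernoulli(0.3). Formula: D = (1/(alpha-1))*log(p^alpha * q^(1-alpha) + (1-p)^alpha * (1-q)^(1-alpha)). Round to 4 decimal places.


Renyi divergence of order alpha between Bernoulli distributions:
D = (1/(alpha-1))*log(p^alpha * q^(1-alpha) + (1-p)^alpha * (1-q)^(1-alpha)).
alpha = 4, p = 0.75, q = 0.3.
p^alpha * q^(1-alpha) = 0.75^4 * 0.3^-3 = 11.71875.
(1-p)^alpha * (1-q)^(1-alpha) = 0.25^4 * 0.7^-3 = 0.011388.
sum = 11.71875 + 0.011388 = 11.730138.
D = (1/3)*log(11.730138) = 0.8207

0.8207


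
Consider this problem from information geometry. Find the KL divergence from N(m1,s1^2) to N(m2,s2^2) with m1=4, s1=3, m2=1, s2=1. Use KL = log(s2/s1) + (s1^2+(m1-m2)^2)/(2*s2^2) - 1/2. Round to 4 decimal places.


KL divergence between normal distributions:
KL = log(s2/s1) + (s1^2 + (m1-m2)^2)/(2*s2^2) - 1/2.
log(1/3) = -1.098612.
(3^2 + (4-1)^2)/(2*1^2) = (9 + 9)/2 = 9.0.
KL = -1.098612 + 9.0 - 0.5 = 7.4014

7.4014


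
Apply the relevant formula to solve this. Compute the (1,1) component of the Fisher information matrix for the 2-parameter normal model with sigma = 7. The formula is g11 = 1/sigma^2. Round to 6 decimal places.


For the 2-parameter normal family, the Fisher metric has:
  g11 = 1/sigma^2, g22 = 2/sigma^2.
sigma = 7, sigma^2 = 49.
g11 = 0.020408

0.020408


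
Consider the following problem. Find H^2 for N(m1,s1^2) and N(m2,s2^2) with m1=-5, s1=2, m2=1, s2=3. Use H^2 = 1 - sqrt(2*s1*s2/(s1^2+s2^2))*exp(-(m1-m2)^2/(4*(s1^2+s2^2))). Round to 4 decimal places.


Squared Hellinger distance for Gaussians:
H^2 = 1 - sqrt(2*s1*s2/(s1^2+s2^2)) * exp(-(m1-m2)^2/(4*(s1^2+s2^2))).
s1^2 = 4, s2^2 = 9, s1^2+s2^2 = 13.
sqrt(2*2*3/(13)) = 0.960769.
(m1-m2)^2 = (-6)^2 = 36.
exp(-36/(4*13)) = exp(-0.692308) = 0.50042.
H^2 = 1 - 0.960769*0.50042 = 0.5192

0.5192


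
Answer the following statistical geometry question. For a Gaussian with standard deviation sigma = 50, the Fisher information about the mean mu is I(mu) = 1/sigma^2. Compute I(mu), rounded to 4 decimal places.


The Fisher information for the mean of a normal distribution is I(mu) = 1/sigma^2.
sigma = 50, so sigma^2 = 2500.
I(mu) = 1/2500 = 0.0004

0.0004


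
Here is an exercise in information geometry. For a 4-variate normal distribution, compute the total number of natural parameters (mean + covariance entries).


Exponential family dimension calculation:
For 4-dim MVN: mean has 4 params, covariance has 4*5/2 = 10 unique entries.
Total dim = 4 + 10 = 14.

14


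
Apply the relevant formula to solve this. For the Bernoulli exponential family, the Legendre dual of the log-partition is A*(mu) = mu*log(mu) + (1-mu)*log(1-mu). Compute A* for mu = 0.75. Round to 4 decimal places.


Legendre transform for Bernoulli:
A*(mu) = mu*log(mu) + (1-mu)*log(1-mu).
mu = 0.75, 1-mu = 0.25.
mu*log(mu) = 0.75*log(0.75) = -0.215762.
(1-mu)*log(1-mu) = 0.25*log(0.25) = -0.346574.
A* = -0.215762 + -0.346574 = -0.5623

-0.5623


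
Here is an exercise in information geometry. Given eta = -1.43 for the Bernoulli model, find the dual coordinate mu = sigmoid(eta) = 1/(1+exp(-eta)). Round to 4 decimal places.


Dual coordinate (expectation parameter) for Bernoulli:
mu = 1/(1+exp(-eta)).
eta = -1.43.
exp(-eta) = exp(1.43) = 4.178699.
mu = 1/(1+4.178699) = 0.1931

0.1931


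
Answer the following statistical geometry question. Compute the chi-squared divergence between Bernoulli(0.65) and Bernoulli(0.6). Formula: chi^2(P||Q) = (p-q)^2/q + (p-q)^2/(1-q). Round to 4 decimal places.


Chi-squared divergence between Bernoulli distributions:
chi^2 = (p-q)^2/q + (p-q)^2/(1-q).
p = 0.65, q = 0.6, p-q = 0.05.
(p-q)^2 = 0.0025.
term1 = 0.0025/0.6 = 0.004167.
term2 = 0.0025/0.4 = 0.00625.
chi^2 = 0.004167 + 0.00625 = 0.0104

0.0104


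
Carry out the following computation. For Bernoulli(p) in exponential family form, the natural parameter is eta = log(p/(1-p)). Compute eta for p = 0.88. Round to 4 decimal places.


Natural parameter for Bernoulli: eta = log(p/(1-p)).
p = 0.88, 1-p = 0.12.
p/(1-p) = 7.333333.
eta = log(7.333333) = 1.9924

1.9924


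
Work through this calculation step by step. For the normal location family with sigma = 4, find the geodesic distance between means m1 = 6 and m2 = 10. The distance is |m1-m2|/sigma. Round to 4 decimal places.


On the fixed-variance normal subfamily, geodesic distance = |m1-m2|/sigma.
|6 - 10| = 4.
sigma = 4.
d = 4/4 = 1.0000

1.0000


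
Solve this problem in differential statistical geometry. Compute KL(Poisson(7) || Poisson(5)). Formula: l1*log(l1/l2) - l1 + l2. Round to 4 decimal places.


KL divergence for Poisson:
KL = l1*log(l1/l2) - l1 + l2.
l1 = 7, l2 = 5.
log(7/5) = 0.336472.
l1*log(l1/l2) = 7 * 0.336472 = 2.355306.
KL = 2.355306 - 7 + 5 = 0.3553

0.3553


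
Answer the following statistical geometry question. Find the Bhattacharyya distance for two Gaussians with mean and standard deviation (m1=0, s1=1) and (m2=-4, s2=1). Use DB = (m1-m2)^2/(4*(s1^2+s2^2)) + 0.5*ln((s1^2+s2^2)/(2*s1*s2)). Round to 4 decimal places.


Bhattacharyya distance between two Gaussians:
DB = (m1-m2)^2/(4*(s1^2+s2^2)) + (1/2)*ln((s1^2+s2^2)/(2*s1*s2)).
(m1-m2)^2 = (4)^2 = 16.
s1^2+s2^2 = 1 + 1 = 2.
term1 = 16/8 = 2.0.
term2 = 0.5*ln(2/2.0) = 0.0.
DB = 2.0 + 0.0 = 2.0000

2.0000


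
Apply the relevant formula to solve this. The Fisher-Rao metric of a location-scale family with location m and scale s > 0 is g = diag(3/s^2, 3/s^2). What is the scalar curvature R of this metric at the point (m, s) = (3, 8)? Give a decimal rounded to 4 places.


The metric has the form g = (A dm^2 + B ds^2)/s^2 with A = 3, B = 3.
Substitute u = sqrt(A/B)*m: g = B*(du^2 + ds^2)/s^2, i.e. B times the
Poincare upper half-plane metric, which has constant Gaussian curvature -1.
Scaling a 2D metric by a constant c divides the Gaussian curvature by c,
so K = -1/B = -1/(3) = -0.3333 everywhere (the point (m, s) = (3, 8) is irrelevant:
the curvature is constant).
Scalar curvature in dimension 2: R = 2K = -2/(3) = -0.6667.

-0.6667


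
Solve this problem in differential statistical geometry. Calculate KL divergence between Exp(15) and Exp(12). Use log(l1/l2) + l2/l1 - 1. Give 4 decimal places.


KL divergence for exponential family:
KL = log(l1/l2) + l2/l1 - 1.
log(15/12) = 0.223144.
12/15 = 0.8.
KL = 0.223144 + 0.8 - 1 = 0.0231

0.0231


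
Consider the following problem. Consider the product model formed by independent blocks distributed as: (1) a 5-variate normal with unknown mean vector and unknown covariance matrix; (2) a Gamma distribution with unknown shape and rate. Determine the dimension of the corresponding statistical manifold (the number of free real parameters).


The dimension of a statistical manifold equals the number of free
(independent) real parameters of the model. For a product of independent
blocks the parameter counts add.
- 5-variate normal: 5 (mean) + 5*6/2 = 15 (symmetric covariance) = 20.
- Gamma (shape, rate): 2.
Total = 20 + 2 = 22.
Dimension = 22

22


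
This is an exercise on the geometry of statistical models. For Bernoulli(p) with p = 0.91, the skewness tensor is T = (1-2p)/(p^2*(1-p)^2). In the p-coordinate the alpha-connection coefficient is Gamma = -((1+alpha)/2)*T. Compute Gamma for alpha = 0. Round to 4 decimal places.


Skewness (Amari-Chentsov) tensor: T = (1-2p)/(p^2*(1-p)^2).
p = 0.91, 1-2p = -0.82, p^2 = 0.8281, (1-p)^2 = 0.0081.
T = -0.82/(0.8281 * 0.0081) = -122.249206.
In the p-coordinate, Gamma^(alpha) = Gamma^(0) - (alpha/2)*T with Gamma^(0) = (1/2)*g'(p) = -T/2,
so Gamma^(alpha) = -((1+alpha)/2)*T.
alpha = 0, -(1+alpha)/2 = -0.5.
Gamma = -0.5 * -122.249206 = 61.1246

61.1246


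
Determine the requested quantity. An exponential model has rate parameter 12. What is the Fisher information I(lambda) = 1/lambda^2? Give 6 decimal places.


Fisher information for exponential: I(lambda) = 1/lambda^2.
lambda = 12, lambda^2 = 144.
I = 1/144 = 0.006944

0.006944


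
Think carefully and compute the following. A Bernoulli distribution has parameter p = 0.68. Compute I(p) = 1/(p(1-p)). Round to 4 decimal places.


For Bernoulli(p), Fisher information is I(p) = 1/(p*(1-p)).
p = 0.68, 1-p = 0.32.
p*(1-p) = 0.2176.
I(p) = 1/0.2176 = 4.5956

4.5956


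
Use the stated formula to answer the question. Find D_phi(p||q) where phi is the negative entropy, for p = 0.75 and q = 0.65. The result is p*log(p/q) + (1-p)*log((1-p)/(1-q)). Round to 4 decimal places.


Bregman divergence with negative entropy generator:
D = p*log(p/q) + (1-p)*log((1-p)/(1-q)).
p = 0.75, q = 0.65.
p*log(p/q) = 0.75*log(0.75/0.65) = 0.107326.
(1-p)*log((1-p)/(1-q)) = 0.25*log(0.25/0.35) = -0.084118.
D = 0.107326 + -0.084118 = 0.0232

0.0232


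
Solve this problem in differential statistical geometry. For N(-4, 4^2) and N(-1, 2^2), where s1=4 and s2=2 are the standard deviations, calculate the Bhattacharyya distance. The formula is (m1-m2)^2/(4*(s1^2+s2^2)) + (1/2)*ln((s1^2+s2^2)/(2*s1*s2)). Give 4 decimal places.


Bhattacharyya distance between two Gaussians:
DB = (m1-m2)^2/(4*(s1^2+s2^2)) + (1/2)*ln((s1^2+s2^2)/(2*s1*s2)).
(m1-m2)^2 = (-3)^2 = 9.
s1^2+s2^2 = 16 + 4 = 20.
term1 = 9/80 = 0.1125.
term2 = 0.5*ln(20/16.0) = 0.111572.
DB = 0.1125 + 0.111572 = 0.2241

0.2241


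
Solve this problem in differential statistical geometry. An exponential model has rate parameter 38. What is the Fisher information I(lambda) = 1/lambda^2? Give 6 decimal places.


Fisher information for exponential: I(lambda) = 1/lambda^2.
lambda = 38, lambda^2 = 1444.
I = 1/1444 = 0.000693

0.000693


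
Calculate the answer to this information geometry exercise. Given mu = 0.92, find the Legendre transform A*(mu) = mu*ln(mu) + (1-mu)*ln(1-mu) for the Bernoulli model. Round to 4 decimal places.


Legendre transform for Bernoulli:
A*(mu) = mu*log(mu) + (1-mu)*log(1-mu).
mu = 0.92, 1-mu = 0.08.
mu*log(mu) = 0.92*log(0.92) = -0.076711.
(1-mu)*log(1-mu) = 0.08*log(0.08) = -0.202058.
A* = -0.076711 + -0.202058 = -0.2788

-0.2788


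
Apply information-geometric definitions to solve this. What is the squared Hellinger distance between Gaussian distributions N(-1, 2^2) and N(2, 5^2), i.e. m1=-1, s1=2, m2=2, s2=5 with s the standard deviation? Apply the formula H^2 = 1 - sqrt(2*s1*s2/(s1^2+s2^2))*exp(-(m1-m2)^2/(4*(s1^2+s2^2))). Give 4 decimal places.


Squared Hellinger distance for Gaussians:
H^2 = 1 - sqrt(2*s1*s2/(s1^2+s2^2)) * exp(-(m1-m2)^2/(4*(s1^2+s2^2))).
s1^2 = 4, s2^2 = 25, s1^2+s2^2 = 29.
sqrt(2*2*5/(29)) = 0.830455.
(m1-m2)^2 = (-3)^2 = 9.
exp(-9/(4*29)) = exp(-0.077586) = 0.925347.
H^2 = 1 - 0.830455*0.925347 = 0.2315

0.2315


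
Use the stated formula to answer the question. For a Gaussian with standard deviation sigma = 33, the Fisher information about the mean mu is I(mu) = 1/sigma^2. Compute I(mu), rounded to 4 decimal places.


The Fisher information for the mean of a normal distribution is I(mu) = 1/sigma^2.
sigma = 33, so sigma^2 = 1089.
I(mu) = 1/1089 = 0.0009

0.0009


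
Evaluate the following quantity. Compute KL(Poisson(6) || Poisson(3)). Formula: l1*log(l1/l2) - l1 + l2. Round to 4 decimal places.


KL divergence for Poisson:
KL = l1*log(l1/l2) - l1 + l2.
l1 = 6, l2 = 3.
log(6/3) = 0.693147.
l1*log(l1/l2) = 6 * 0.693147 = 4.158883.
KL = 4.158883 - 6 + 3 = 1.1589

1.1589


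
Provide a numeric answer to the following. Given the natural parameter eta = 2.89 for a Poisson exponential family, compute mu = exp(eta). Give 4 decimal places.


Expectation parameter for Poisson exponential family:
mu = exp(eta).
eta = 2.89.
mu = exp(2.89) = 17.9933

17.9933


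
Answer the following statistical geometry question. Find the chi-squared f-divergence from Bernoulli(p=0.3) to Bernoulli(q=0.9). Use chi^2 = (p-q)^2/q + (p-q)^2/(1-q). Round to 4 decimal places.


Chi-squared divergence between Bernoulli distributions:
chi^2 = (p-q)^2/q + (p-q)^2/(1-q).
p = 0.3, q = 0.9, p-q = -0.6.
(p-q)^2 = 0.36.
term1 = 0.36/0.9 = 0.4.
term2 = 0.36/0.1 = 3.6.
chi^2 = 0.4 + 3.6 = 4.0000

4.0000


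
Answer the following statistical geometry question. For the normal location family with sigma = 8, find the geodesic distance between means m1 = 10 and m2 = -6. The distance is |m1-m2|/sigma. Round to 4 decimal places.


On the fixed-variance normal subfamily, geodesic distance = |m1-m2|/sigma.
|10 - -6| = 16.
sigma = 8.
d = 16/8 = 2.0000

2.0000


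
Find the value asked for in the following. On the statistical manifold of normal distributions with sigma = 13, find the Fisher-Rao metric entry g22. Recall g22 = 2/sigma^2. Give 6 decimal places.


For the 2-parameter normal family, the Fisher metric has:
  g11 = 1/sigma^2, g22 = 2/sigma^2.
sigma = 13, sigma^2 = 169.
g22 = 0.011834

0.011834


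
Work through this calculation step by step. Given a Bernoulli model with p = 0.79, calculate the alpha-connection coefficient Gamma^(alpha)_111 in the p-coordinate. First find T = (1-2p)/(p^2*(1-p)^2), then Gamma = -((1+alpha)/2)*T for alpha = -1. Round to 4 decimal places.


Skewness (Amari-Chentsov) tensor: T = (1-2p)/(p^2*(1-p)^2).
p = 0.79, 1-2p = -0.58, p^2 = 0.6241, (1-p)^2 = 0.0441.
T = -0.58/(0.6241 * 0.0441) = -21.07343.
In the p-coordinate, Gamma^(alpha) = Gamma^(0) - (alpha/2)*T with Gamma^(0) = (1/2)*g'(p) = -T/2,
so Gamma^(alpha) = -((1+alpha)/2)*T.
alpha = -1, -(1+alpha)/2 = 0.0.
Gamma = 0.0 * -21.07343 = 0.0000

0.0000


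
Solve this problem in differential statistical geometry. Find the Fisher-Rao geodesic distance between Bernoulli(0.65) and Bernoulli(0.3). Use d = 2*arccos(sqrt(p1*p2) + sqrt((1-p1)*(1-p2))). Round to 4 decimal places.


Geodesic distance on Bernoulli manifold:
d(p1,p2) = 2*arccos(sqrt(p1*p2) + sqrt((1-p1)*(1-p2))).
sqrt(p1*p2) = sqrt(0.65*0.3) = 0.441588.
sqrt((1-p1)*(1-p2)) = sqrt(0.35*0.7) = 0.494975.
arg = 0.441588 + 0.494975 = 0.936563.
d = 2*arccos(0.936563) = 0.7162

0.7162


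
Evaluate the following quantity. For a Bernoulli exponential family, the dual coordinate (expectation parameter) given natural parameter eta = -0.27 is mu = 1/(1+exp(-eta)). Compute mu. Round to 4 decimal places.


Dual coordinate (expectation parameter) for Bernoulli:
mu = 1/(1+exp(-eta)).
eta = -0.27.
exp(-eta) = exp(0.27) = 1.309964.
mu = 1/(1+1.309964) = 0.4329

0.4329


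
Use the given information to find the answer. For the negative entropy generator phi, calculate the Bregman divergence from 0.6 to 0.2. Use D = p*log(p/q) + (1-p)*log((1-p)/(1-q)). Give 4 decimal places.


Bregman divergence with negative entropy generator:
D = p*log(p/q) + (1-p)*log((1-p)/(1-q)).
p = 0.6, q = 0.2.
p*log(p/q) = 0.6*log(0.6/0.2) = 0.659167.
(1-p)*log((1-p)/(1-q)) = 0.4*log(0.4/0.8) = -0.277259.
D = 0.659167 + -0.277259 = 0.3819

0.3819


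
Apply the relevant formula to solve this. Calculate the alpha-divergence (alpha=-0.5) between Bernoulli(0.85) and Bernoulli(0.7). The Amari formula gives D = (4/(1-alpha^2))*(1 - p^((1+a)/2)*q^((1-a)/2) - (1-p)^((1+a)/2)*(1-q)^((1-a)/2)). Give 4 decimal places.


Amari alpha-divergence:
D = (4/(1-alpha^2))*(1 - p^((1+a)/2)*q^((1-a)/2) - (1-p)^((1+a)/2)*(1-q)^((1-a)/2)).
alpha = -0.5, p = 0.85, q = 0.7.
e1 = (1+alpha)/2 = 0.25, e2 = (1-alpha)/2 = 0.75.
t1 = p^e1 * q^e2 = 0.85^0.25 * 0.7^0.75 = 0.734815.
t2 = (1-p)^e1 * (1-q)^e2 = 0.15^0.25 * 0.3^0.75 = 0.252269.
4/(1-alpha^2) = 5.333333.
D = 5.333333*(1 - 0.734815 - 0.252269) = 0.0689

0.0689


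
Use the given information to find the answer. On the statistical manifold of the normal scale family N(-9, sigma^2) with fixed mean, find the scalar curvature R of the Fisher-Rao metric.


This family has a single free parameter, so its statistical manifold
is 1-dimensional. The Riemann curvature tensor of any 1-dimensional
Riemannian manifold vanishes identically, so R = 0.

0


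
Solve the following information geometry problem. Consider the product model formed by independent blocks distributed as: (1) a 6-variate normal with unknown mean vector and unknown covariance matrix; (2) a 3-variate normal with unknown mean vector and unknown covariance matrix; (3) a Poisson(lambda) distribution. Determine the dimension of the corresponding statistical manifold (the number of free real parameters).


The dimension of a statistical manifold equals the number of free
(independent) real parameters of the model. For a product of independent
blocks the parameter counts add.
- 6-variate normal: 6 (mean) + 6*7/2 = 21 (symmetric covariance) = 27.
- 3-variate normal: 3 (mean) + 3*4/2 = 6 (symmetric covariance) = 9.
- Poisson (lambda): 1.
Total = 27 + 9 + 1 = 37.
Dimension = 37

37


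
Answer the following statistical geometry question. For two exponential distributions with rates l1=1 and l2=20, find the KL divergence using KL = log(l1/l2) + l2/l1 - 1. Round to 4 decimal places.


KL divergence for exponential family:
KL = log(l1/l2) + l2/l1 - 1.
log(1/20) = -2.995732.
20/1 = 20.0.
KL = -2.995732 + 20.0 - 1 = 16.0043

16.0043


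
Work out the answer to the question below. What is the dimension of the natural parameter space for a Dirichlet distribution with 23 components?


Exponential family dimension calculation:
Dirichlet with 23 components has 23 natural parameters.

23


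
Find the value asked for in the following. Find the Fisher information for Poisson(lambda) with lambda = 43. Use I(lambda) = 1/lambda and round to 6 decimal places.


Fisher information for Poisson: I(lambda) = 1/lambda.
lambda = 43.
I(lambda) = 1/43 = 0.023256

0.023256


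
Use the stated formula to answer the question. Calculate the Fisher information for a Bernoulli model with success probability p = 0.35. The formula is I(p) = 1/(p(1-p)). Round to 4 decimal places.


For Bernoulli(p), Fisher information is I(p) = 1/(p*(1-p)).
p = 0.35, 1-p = 0.65.
p*(1-p) = 0.2275.
I(p) = 1/0.2275 = 4.3956

4.3956


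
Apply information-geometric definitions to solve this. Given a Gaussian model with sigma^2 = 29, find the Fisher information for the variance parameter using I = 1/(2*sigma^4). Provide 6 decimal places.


Fisher information for variance: I(sigma^2) = 1/(2*sigma^4).
sigma^2 = 29, so sigma^4 = 841.
I = 1/(2*841) = 1/1682 = 0.000595

0.000595


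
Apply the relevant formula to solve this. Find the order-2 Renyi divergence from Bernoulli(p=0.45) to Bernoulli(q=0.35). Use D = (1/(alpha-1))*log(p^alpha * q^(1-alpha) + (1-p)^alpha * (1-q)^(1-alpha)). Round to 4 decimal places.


Renyi divergence of order alpha between Bernoulli distributions:
D = (1/(alpha-1))*log(p^alpha * q^(1-alpha) + (1-p)^alpha * (1-q)^(1-alpha)).
alpha = 2, p = 0.45, q = 0.35.
p^alpha * q^(1-alpha) = 0.45^2 * 0.35^-1 = 0.578571.
(1-p)^alpha * (1-q)^(1-alpha) = 0.55^2 * 0.65^-1 = 0.465385.
sum = 0.578571 + 0.465385 = 1.043956.
D = (1/1)*log(1.043956) = 0.0430

0.0430


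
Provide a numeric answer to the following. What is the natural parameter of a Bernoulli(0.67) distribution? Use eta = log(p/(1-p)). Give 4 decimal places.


Natural parameter for Bernoulli: eta = log(p/(1-p)).
p = 0.67, 1-p = 0.33.
p/(1-p) = 2.030303.
eta = log(2.030303) = 0.7082

0.7082


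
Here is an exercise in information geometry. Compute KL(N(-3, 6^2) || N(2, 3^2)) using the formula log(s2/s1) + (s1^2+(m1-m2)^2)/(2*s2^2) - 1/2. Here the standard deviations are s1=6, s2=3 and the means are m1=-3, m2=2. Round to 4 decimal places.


KL divergence between normal distributions:
KL = log(s2/s1) + (s1^2 + (m1-m2)^2)/(2*s2^2) - 1/2.
log(3/6) = -0.693147.
(6^2 + (-3-2)^2)/(2*3^2) = (36 + 25)/18 = 3.388889.
KL = -0.693147 + 3.388889 - 0.5 = 2.1957

2.1957


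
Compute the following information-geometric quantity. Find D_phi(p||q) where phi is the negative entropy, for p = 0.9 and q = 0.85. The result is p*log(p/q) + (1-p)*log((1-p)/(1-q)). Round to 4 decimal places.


Bregman divergence with negative entropy generator:
D = p*log(p/q) + (1-p)*log((1-p)/(1-q)).
p = 0.9, q = 0.85.
p*log(p/q) = 0.9*log(0.9/0.85) = 0.051443.
(1-p)*log((1-p)/(1-q)) = 0.1*log(0.1/0.15) = -0.040547.
D = 0.051443 + -0.040547 = 0.0109

0.0109


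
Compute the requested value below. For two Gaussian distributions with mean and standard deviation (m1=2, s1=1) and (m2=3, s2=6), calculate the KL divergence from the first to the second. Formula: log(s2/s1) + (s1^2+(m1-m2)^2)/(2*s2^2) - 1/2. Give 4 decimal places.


KL divergence between normal distributions:
KL = log(s2/s1) + (s1^2 + (m1-m2)^2)/(2*s2^2) - 1/2.
log(6/1) = 1.791759.
(1^2 + (2-3)^2)/(2*6^2) = (1 + 1)/72 = 0.027778.
KL = 1.791759 + 0.027778 - 0.5 = 1.3195

1.3195


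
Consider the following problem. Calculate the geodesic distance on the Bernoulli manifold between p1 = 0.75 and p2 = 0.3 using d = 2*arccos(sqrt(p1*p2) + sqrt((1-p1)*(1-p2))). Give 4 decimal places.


Geodesic distance on Bernoulli manifold:
d(p1,p2) = 2*arccos(sqrt(p1*p2) + sqrt((1-p1)*(1-p2))).
sqrt(p1*p2) = sqrt(0.75*0.3) = 0.474342.
sqrt((1-p1)*(1-p2)) = sqrt(0.25*0.7) = 0.41833.
arg = 0.474342 + 0.41833 = 0.892672.
d = 2*arccos(0.892672) = 0.9351

0.9351


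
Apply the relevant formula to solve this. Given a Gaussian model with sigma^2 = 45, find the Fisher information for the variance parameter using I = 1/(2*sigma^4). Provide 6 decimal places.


Fisher information for variance: I(sigma^2) = 1/(2*sigma^4).
sigma^2 = 45, so sigma^4 = 2025.
I = 1/(2*2025) = 1/4050 = 0.000247

0.000247


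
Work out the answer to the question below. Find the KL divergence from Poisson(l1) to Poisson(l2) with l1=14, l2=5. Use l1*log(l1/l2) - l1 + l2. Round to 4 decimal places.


KL divergence for Poisson:
KL = l1*log(l1/l2) - l1 + l2.
l1 = 14, l2 = 5.
log(14/5) = 1.029619.
l1*log(l1/l2) = 14 * 1.029619 = 14.414672.
KL = 14.414672 - 14 + 5 = 5.4147

5.4147


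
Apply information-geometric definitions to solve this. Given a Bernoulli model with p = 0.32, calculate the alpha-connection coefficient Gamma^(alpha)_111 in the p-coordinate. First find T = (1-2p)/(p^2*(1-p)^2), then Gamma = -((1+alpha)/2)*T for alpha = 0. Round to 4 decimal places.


Skewness (Amari-Chentsov) tensor: T = (1-2p)/(p^2*(1-p)^2).
p = 0.32, 1-2p = 0.36, p^2 = 0.1024, (1-p)^2 = 0.4624.
T = 0.36/(0.1024 * 0.4624) = 7.602995.
In the p-coordinate, Gamma^(alpha) = Gamma^(0) - (alpha/2)*T with Gamma^(0) = (1/2)*g'(p) = -T/2,
so Gamma^(alpha) = -((1+alpha)/2)*T.
alpha = 0, -(1+alpha)/2 = -0.5.
Gamma = -0.5 * 7.602995 = -3.8015

-3.8015


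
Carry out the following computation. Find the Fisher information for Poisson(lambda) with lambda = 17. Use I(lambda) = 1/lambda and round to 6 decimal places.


Fisher information for Poisson: I(lambda) = 1/lambda.
lambda = 17.
I(lambda) = 1/17 = 0.058824

0.058824


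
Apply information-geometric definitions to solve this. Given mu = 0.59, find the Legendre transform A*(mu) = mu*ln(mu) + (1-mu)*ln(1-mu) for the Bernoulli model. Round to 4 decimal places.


Legendre transform for Bernoulli:
A*(mu) = mu*log(mu) + (1-mu)*log(1-mu).
mu = 0.59, 1-mu = 0.41.
mu*log(mu) = 0.59*log(0.59) = -0.311303.
(1-mu)*log(1-mu) = 0.41*log(0.41) = -0.365555.
A* = -0.311303 + -0.365555 = -0.6769

-0.6769


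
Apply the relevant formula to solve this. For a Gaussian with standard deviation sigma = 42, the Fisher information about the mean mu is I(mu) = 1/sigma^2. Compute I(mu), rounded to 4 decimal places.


The Fisher information for the mean of a normal distribution is I(mu) = 1/sigma^2.
sigma = 42, so sigma^2 = 1764.
I(mu) = 1/1764 = 0.0006

0.0006


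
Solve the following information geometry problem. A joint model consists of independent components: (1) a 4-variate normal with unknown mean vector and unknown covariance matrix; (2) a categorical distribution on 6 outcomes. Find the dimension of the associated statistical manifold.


The dimension of a statistical manifold equals the number of free
(independent) real parameters of the model. For a product of independent
blocks the parameter counts add.
- 4-variate normal: 4 (mean) + 4*5/2 = 10 (symmetric covariance) = 14.
- categorical on 6 outcomes (probabilities sum to 1): 6-1 = 5.
Total = 14 + 5 = 19.
Dimension = 19

19


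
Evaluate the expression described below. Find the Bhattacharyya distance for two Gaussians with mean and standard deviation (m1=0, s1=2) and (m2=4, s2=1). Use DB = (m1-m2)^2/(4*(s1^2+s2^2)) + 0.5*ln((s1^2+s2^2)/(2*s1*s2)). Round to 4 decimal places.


Bhattacharyya distance between two Gaussians:
DB = (m1-m2)^2/(4*(s1^2+s2^2)) + (1/2)*ln((s1^2+s2^2)/(2*s1*s2)).
(m1-m2)^2 = (-4)^2 = 16.
s1^2+s2^2 = 4 + 1 = 5.
term1 = 16/20 = 0.8.
term2 = 0.5*ln(5/4.0) = 0.111572.
DB = 0.8 + 0.111572 = 0.9116

0.9116


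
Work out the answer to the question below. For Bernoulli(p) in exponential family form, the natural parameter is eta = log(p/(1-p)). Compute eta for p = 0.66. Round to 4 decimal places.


Natural parameter for Bernoulli: eta = log(p/(1-p)).
p = 0.66, 1-p = 0.34.
p/(1-p) = 1.941176.
eta = log(1.941176) = 0.6633

0.6633


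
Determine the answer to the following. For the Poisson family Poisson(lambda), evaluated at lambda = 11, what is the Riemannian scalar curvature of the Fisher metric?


This family has a single free parameter, so its statistical manifold
is 1-dimensional. The Riemann curvature tensor of any 1-dimensional
Riemannian manifold vanishes identically, so R = 0.

0


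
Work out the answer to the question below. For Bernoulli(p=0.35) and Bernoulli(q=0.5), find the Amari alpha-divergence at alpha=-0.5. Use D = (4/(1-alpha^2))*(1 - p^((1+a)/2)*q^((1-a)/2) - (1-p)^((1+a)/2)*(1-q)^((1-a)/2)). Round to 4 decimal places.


Amari alpha-divergence:
D = (4/(1-alpha^2))*(1 - p^((1+a)/2)*q^((1-a)/2) - (1-p)^((1+a)/2)*(1-q)^((1-a)/2)).
alpha = -0.5, p = 0.35, q = 0.5.
e1 = (1+alpha)/2 = 0.25, e2 = (1-alpha)/2 = 0.75.
t1 = p^e1 * q^e2 = 0.35^0.25 * 0.5^0.75 = 0.457346.
t2 = (1-p)^e1 * (1-q)^e2 = 0.65^0.25 * 0.5^0.75 = 0.533895.
4/(1-alpha^2) = 5.333333.
D = 5.333333*(1 - 0.457346 - 0.533895) = 0.0467

0.0467


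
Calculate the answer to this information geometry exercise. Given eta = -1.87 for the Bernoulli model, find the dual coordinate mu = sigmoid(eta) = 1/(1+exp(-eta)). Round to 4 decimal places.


Dual coordinate (expectation parameter) for Bernoulli:
mu = 1/(1+exp(-eta)).
eta = -1.87.
exp(-eta) = exp(1.87) = 6.488296.
mu = 1/(1+6.488296) = 0.1335

0.1335


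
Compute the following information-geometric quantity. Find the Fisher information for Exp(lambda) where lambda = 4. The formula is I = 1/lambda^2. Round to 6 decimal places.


Fisher information for exponential: I(lambda) = 1/lambda^2.
lambda = 4, lambda^2 = 16.
I = 1/16 = 0.062500

0.062500


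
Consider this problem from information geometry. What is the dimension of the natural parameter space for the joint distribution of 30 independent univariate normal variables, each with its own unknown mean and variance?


Exponential family dimension calculation:
Each univariate normal has two natural parameters (mu/sigma^2 and -1/(2 sigma^2)).
With 30 independent components, dim = 2 * 30 = 60.

60


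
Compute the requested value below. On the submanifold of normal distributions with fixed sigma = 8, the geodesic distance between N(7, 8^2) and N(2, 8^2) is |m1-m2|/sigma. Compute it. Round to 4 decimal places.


On the fixed-variance normal subfamily, geodesic distance = |m1-m2|/sigma.
|7 - 2| = 5.
sigma = 8.
d = 5/8 = 0.6250

0.6250


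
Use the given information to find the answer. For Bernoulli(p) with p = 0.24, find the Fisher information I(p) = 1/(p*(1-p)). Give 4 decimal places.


For Bernoulli(p), Fisher information is I(p) = 1/(p*(1-p)).
p = 0.24, 1-p = 0.76.
p*(1-p) = 0.1824.
I(p) = 1/0.1824 = 5.4825

5.4825


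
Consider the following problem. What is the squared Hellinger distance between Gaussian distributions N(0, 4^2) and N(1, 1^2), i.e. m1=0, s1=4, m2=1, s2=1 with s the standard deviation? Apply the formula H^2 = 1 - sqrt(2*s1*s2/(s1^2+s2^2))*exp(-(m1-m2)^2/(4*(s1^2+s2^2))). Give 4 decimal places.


Squared Hellinger distance for Gaussians:
H^2 = 1 - sqrt(2*s1*s2/(s1^2+s2^2)) * exp(-(m1-m2)^2/(4*(s1^2+s2^2))).
s1^2 = 16, s2^2 = 1, s1^2+s2^2 = 17.
sqrt(2*4*1/(17)) = 0.685994.
(m1-m2)^2 = (-1)^2 = 1.
exp(-1/(4*17)) = exp(-0.014706) = 0.985402.
H^2 = 1 - 0.685994*0.985402 = 0.3240

0.3240


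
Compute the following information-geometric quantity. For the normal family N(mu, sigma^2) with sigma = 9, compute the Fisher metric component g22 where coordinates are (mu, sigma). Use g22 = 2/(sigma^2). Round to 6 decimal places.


For the 2-parameter normal family, the Fisher metric has:
  g11 = 1/sigma^2, g22 = 2/sigma^2.
sigma = 9, sigma^2 = 81.
g22 = 0.024691

0.024691


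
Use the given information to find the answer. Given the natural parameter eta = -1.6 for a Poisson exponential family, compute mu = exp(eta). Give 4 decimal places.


Expectation parameter for Poisson exponential family:
mu = exp(eta).
eta = -1.6.
mu = exp(-1.6) = 0.2019

0.2019


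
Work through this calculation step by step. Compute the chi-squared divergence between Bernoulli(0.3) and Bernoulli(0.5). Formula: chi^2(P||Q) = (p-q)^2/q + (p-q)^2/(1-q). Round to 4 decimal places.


Chi-squared divergence between Bernoulli distributions:
chi^2 = (p-q)^2/q + (p-q)^2/(1-q).
p = 0.3, q = 0.5, p-q = -0.2.
(p-q)^2 = 0.04.
term1 = 0.04/0.5 = 0.08.
term2 = 0.04/0.5 = 0.08.
chi^2 = 0.08 + 0.08 = 0.1600

0.1600


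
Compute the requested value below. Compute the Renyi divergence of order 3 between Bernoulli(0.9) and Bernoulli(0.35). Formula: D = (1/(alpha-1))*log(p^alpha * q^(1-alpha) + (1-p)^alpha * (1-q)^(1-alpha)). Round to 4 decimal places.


Renyi divergence of order alpha between Bernoulli distributions:
D = (1/(alpha-1))*log(p^alpha * q^(1-alpha) + (1-p)^alpha * (1-q)^(1-alpha)).
alpha = 3, p = 0.9, q = 0.35.
p^alpha * q^(1-alpha) = 0.9^3 * 0.35^-2 = 5.95102.
(1-p)^alpha * (1-q)^(1-alpha) = 0.1^3 * 0.65^-2 = 0.002367.
sum = 5.95102 + 0.002367 = 5.953387.
D = (1/2)*log(5.953387) = 0.8920

0.8920


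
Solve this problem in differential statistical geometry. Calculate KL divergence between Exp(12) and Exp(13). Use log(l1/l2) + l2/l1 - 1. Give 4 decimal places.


KL divergence for exponential family:
KL = log(l1/l2) + l2/l1 - 1.
log(12/13) = -0.080043.
13/12 = 1.083333.
KL = -0.080043 + 1.083333 - 1 = 0.0033

0.0033


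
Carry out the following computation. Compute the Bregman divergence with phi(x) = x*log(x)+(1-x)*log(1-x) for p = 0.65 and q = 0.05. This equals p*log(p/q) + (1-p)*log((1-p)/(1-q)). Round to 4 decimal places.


Bregman divergence with negative entropy generator:
D = p*log(p/q) + (1-p)*log((1-p)/(1-q)).
p = 0.65, q = 0.05.
p*log(p/q) = 0.65*log(0.65/0.05) = 1.667217.
(1-p)*log((1-p)/(1-q)) = 0.35*log(0.35/0.95) = -0.349485.
D = 1.667217 + -0.349485 = 1.3177

1.3177


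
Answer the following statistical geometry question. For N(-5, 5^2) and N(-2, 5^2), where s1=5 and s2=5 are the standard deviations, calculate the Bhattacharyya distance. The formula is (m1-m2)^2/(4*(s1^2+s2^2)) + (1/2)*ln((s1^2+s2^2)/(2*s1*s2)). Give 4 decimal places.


Bhattacharyya distance between two Gaussians:
DB = (m1-m2)^2/(4*(s1^2+s2^2)) + (1/2)*ln((s1^2+s2^2)/(2*s1*s2)).
(m1-m2)^2 = (-3)^2 = 9.
s1^2+s2^2 = 25 + 25 = 50.
term1 = 9/200 = 0.045.
term2 = 0.5*ln(50/50.0) = 0.0.
DB = 0.045 + 0.0 = 0.0450

0.0450


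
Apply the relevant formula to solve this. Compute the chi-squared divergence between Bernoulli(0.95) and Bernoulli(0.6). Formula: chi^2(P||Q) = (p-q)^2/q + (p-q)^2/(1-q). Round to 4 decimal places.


Chi-squared divergence between Bernoulli distributions:
chi^2 = (p-q)^2/q + (p-q)^2/(1-q).
p = 0.95, q = 0.6, p-q = 0.35.
(p-q)^2 = 0.1225.
term1 = 0.1225/0.6 = 0.204167.
term2 = 0.1225/0.4 = 0.30625.
chi^2 = 0.204167 + 0.30625 = 0.5104

0.5104


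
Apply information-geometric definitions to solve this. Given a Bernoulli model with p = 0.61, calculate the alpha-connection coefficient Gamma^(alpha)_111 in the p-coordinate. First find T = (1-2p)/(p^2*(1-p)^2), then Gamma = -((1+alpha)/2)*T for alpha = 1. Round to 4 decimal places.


Skewness (Amari-Chentsov) tensor: T = (1-2p)/(p^2*(1-p)^2).
p = 0.61, 1-2p = -0.22, p^2 = 0.3721, (1-p)^2 = 0.1521.
T = -0.22/(0.3721 * 0.1521) = -3.887172.
In the p-coordinate, Gamma^(alpha) = Gamma^(0) - (alpha/2)*T with Gamma^(0) = (1/2)*g'(p) = -T/2,
so Gamma^(alpha) = -((1+alpha)/2)*T.
alpha = 1, -(1+alpha)/2 = -1.0.
Gamma = -1.0 * -3.887172 = 3.8872

3.8872


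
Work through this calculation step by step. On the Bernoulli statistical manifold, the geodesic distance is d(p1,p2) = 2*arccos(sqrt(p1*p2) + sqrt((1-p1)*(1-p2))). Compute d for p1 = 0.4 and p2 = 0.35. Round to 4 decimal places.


Geodesic distance on Bernoulli manifold:
d(p1,p2) = 2*arccos(sqrt(p1*p2) + sqrt((1-p1)*(1-p2))).
sqrt(p1*p2) = sqrt(0.4*0.35) = 0.374166.
sqrt((1-p1)*(1-p2)) = sqrt(0.6*0.65) = 0.6245.
arg = 0.374166 + 0.6245 = 0.998666.
d = 2*arccos(0.998666) = 0.1033

0.1033


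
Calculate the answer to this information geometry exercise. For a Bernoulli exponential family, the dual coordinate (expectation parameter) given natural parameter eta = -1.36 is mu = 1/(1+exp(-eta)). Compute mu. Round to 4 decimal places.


Dual coordinate (expectation parameter) for Bernoulli:
mu = 1/(1+exp(-eta)).
eta = -1.36.
exp(-eta) = exp(1.36) = 3.896193.
mu = 1/(1+3.896193) = 0.2042

0.2042


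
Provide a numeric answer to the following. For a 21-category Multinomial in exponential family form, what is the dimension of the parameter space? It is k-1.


Exponential family dimension calculation:
For Multinomial with k=21 categories, dim = k-1 = 20.

20


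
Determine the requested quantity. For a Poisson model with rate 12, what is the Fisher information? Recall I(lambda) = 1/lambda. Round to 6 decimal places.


Fisher information for Poisson: I(lambda) = 1/lambda.
lambda = 12.
I(lambda) = 1/12 = 0.083333

0.083333


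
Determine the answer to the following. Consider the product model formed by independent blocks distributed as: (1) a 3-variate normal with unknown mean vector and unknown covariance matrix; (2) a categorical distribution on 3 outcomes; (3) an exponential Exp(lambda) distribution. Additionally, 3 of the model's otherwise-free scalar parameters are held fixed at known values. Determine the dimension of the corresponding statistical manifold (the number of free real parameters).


The dimension of a statistical manifold equals the number of free
(independent) real parameters of the model. For a product of independent
blocks the parameter counts add.
- 3-variate normal: 3 (mean) + 3*4/2 = 6 (symmetric covariance) = 9.
- categorical on 3 outcomes (probabilities sum to 1): 3-1 = 2.
- exponential (lambda): 1.
Total = 9 + 2 + 1 = 12.
3 parameter(s) fixed at known values: 12 - 3 = 9.
Dimension = 9

9
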